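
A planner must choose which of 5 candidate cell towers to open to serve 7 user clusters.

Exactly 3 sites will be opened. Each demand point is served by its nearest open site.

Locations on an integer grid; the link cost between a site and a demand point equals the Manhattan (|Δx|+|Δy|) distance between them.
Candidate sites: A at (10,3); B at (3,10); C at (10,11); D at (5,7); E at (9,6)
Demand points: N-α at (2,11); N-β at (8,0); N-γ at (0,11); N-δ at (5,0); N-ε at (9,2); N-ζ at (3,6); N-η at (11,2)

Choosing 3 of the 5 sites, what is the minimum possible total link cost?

Open {A, B, D}.
  N-α→B 2, N-β→A 5, N-γ→B 4, N-δ→D 7, N-ε→A 2, N-ζ→D 3, N-η→A 2  ⇒ total 25.
Compare {A, B, C}: total 27.
Compare {A, B, E}: total 27.
No size-3 selection does better; minimum is 25.

25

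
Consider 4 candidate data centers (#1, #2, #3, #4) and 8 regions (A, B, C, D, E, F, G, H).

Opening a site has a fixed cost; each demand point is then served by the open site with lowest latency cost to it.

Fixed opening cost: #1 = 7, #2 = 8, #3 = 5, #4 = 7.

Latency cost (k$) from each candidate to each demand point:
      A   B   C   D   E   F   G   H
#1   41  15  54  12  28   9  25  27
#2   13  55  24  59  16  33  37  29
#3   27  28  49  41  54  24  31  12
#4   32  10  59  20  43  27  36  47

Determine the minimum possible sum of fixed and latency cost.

Open {#1, #2, #3}: assign each demand point to its cheapest open site.
  A→#2 13, B→#1 15, C→#2 24, D→#1 12, E→#2 16, F→#1 9, G→#1 25, H→#3 12
  latency cost 126, fixed 20 → total 146.
Compare {#1, #2, #3, #4}: latency cost 121 + fixed 27 = 148.
Compare {#1, #2}: latency cost 141 + fixed 15 = 156.
Compare {#1, #2, #4}: latency cost 136 + fixed 22 = 158.
All other subsets cost ≥ 148. Minimum total cost: 146.

146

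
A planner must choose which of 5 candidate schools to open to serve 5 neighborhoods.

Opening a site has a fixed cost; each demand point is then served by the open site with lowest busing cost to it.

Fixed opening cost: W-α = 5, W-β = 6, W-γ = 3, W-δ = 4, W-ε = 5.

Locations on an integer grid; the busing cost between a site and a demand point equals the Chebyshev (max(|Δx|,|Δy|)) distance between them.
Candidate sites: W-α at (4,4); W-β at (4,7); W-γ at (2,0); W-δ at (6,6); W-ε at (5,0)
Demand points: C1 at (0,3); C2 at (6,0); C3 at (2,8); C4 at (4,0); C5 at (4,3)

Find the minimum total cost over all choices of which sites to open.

21

Open {W-α, W-ε}: assign each demand point to its cheapest open site.
  C1→W-α 4, C2→W-ε 1, C3→W-α 4, C4→W-ε 1, C5→W-α 1
  busing cost 11, fixed 10 → total 21.
Compare {W-α}: busing cost 17 + fixed 5 = 22.
Compare {W-α, W-γ}: busing cost 14 + fixed 8 = 22.
Compare {W-β, W-ε}: busing cost 11 + fixed 11 = 22.
All other subsets cost ≥ 22. Minimum total cost: 21.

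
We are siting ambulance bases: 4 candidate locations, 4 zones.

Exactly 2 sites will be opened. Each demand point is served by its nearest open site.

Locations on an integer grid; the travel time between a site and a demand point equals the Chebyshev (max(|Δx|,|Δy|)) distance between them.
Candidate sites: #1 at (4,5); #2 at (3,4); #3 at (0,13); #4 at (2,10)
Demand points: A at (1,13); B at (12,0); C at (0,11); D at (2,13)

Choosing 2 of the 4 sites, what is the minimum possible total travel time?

Open {#1, #3}.
  A→#3 1, B→#1 8, C→#3 2, D→#3 2  ⇒ total 13.
Compare {#2, #3}: total 14.
Compare {#3, #4}: total 15.
No size-2 selection does better; minimum is 13.

13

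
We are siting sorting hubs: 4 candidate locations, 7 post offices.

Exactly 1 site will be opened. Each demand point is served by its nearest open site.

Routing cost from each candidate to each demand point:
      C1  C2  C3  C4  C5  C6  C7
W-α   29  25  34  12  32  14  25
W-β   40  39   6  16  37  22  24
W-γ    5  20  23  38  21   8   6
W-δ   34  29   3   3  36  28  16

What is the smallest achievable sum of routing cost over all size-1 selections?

121

Open {W-γ}.
  C1→W-γ 5, C2→W-γ 20, C3→W-γ 23, C4→W-γ 38, C5→W-γ 21, C6→W-γ 8, C7→W-γ 6  ⇒ total 121.
Compare {W-δ}: total 149.
Compare {W-α}: total 171.
No size-1 selection does better; minimum is 121.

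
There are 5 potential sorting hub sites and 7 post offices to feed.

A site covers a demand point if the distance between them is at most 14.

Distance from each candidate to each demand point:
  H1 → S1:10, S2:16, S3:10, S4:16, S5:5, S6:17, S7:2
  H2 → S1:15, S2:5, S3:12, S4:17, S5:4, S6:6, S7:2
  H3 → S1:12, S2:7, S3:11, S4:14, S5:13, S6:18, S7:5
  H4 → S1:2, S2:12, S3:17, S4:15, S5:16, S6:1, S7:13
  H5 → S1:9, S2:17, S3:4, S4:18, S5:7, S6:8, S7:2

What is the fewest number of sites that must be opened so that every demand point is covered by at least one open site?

2

Coverage sets (demand points within 14 of each site):
  H1: {S1, S3, S5, S7}
  H2: {S2, S3, S5, S6, S7}
  H3: {S1, S2, S3, S4, S5, S7}
  H4: {S1, S2, S6, S7}
  H5: {S1, S3, S5, S6, S7}
No single site covers all 7 demand points.
But {H2, H3} covers everything, so the minimum is 2.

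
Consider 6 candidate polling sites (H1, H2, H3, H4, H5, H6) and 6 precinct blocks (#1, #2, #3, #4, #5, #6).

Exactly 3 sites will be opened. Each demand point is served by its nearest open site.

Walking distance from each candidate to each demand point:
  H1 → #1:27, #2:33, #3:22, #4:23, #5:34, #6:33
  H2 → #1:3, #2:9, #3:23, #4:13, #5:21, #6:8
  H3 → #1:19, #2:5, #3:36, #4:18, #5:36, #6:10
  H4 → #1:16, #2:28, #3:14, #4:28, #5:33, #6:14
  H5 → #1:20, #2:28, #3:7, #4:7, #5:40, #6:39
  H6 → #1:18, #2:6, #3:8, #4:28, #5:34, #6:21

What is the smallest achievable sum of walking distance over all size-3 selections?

51

Open {H2, H3, H5}.
  #1→H2 3, #2→H3 5, #3→H5 7, #4→H5 7, #5→H2 21, #6→H2 8  ⇒ total 51.
Compare {H2, H5, H6}: total 52.
Compare {H1, H2, H5}: total 55.
No size-3 selection does better; minimum is 51.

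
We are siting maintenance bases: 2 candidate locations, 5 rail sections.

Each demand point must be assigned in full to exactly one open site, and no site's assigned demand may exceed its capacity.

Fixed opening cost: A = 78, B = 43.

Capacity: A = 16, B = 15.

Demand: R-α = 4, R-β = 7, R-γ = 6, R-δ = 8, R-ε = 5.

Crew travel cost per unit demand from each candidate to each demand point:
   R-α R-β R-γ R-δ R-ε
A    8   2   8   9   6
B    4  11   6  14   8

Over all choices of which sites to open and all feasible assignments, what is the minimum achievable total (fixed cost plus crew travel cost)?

Open {A, B}; cheapest assignment that respects the capacities:
  A (cap 16, load 15): R-β, R-δ — cost 7×2 + 8×9 = 86
  B (cap 15, load 15): R-α, R-γ, R-ε — cost 4×4 + 6×6 + 5×8 = 92
  Shipping 178, fixed 121 → total 299.
  Any other capacity-feasible assignment to {A, B} ships for at least 178.
Total demand is 30 and no other set of sites has combined capacity ≥ 30, so {A, B} is the only feasible choice of open sites. Minimum: 299.

299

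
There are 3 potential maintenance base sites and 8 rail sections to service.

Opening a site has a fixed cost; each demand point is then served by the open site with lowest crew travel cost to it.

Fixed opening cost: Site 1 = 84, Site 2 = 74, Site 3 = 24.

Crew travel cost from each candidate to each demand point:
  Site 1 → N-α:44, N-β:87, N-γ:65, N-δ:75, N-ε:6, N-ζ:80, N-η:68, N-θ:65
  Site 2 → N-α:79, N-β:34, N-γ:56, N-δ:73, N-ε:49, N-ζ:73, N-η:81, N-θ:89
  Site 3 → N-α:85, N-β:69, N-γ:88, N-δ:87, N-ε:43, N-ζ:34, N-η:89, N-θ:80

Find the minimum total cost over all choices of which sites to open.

534

Open {Site 1, Site 3}: assign each demand point to its cheapest open site.
  N-α→Site 1 44, N-β→Site 3 69, N-γ→Site 1 65, N-δ→Site 1 75, N-ε→Site 1 6, N-ζ→Site 3 34, N-η→Site 1 68, N-θ→Site 1 65
  crew travel cost 426, fixed 108 → total 534.
Compare {Site 1, Site 2, Site 3}: crew travel cost 380 + fixed 182 = 562.
Compare {Site 1}: crew travel cost 490 + fixed 84 = 574.
Compare {Site 1, Site 2}: crew travel cost 419 + fixed 158 = 577.
All other subsets cost ≥ 562. Minimum total cost: 534.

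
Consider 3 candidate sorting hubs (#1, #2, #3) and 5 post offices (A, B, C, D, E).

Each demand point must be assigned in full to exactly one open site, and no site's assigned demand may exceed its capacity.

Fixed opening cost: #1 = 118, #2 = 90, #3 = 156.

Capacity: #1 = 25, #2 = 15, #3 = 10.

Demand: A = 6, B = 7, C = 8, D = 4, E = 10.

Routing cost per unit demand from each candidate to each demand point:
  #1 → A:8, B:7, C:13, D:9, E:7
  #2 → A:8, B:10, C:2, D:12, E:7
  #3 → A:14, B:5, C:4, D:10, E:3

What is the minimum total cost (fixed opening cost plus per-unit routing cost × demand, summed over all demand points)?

427

Open {#1, #2}; cheapest assignment that respects the capacities:
  #1 (cap 25, load 21): B, D, E — cost 7×7 + 4×9 + 10×7 = 155
  #2 (cap 15, load 14): A, C — cost 6×8 + 8×2 = 64
  Shipping 219, fixed 208 → total 427.
  Any other capacity-feasible assignment to {#1, #2} ships for at least 219.
Compare {#1, #3}: its best feasible assignment gives total 541.
Compare {#1, #2, #3}: its best feasible assignment gives total 543.
Every other set of open sites that can feasibly serve all demand totals ≥ 541 even under its best assignment. Minimum: 427.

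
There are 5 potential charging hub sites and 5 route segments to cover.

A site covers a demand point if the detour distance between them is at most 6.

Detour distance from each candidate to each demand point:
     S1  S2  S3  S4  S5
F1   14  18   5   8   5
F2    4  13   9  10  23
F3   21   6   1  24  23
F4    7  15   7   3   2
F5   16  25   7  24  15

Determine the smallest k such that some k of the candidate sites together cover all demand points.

Coverage sets (demand points within 6 of each site):
  F1: {S3, S5}
  F2: {S1}
  F3: {S2, S3}
  F4: {S4, S5}
  F5: {}
No 2 sites suffice: every size-2 union leaves at least one demand point uncovered.
But {F2, F3, F4} covers everything, so the minimum is 3.

3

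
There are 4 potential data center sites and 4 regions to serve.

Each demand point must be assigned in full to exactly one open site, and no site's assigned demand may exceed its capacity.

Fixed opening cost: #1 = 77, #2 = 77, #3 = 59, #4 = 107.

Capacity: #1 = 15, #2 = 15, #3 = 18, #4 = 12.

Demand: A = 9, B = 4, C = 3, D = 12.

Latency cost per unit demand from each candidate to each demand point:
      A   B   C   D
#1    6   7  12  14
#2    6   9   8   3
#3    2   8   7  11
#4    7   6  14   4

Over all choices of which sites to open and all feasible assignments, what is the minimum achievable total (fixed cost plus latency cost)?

243

Open {#2, #3}; cheapest assignment that respects the capacities:
  #2 (cap 15, load 12): D — cost 12×3 = 36
  #3 (cap 18, load 16): A, B, C — cost 9×2 + 4×8 + 3×7 = 71
  Shipping 107, fixed 136 → total 243.
  Any other capacity-feasible assignment to {#2, #3} ships for at least 107.
Compare {#3, #4}: its best feasible assignment gives total 285.
Compare {#1, #2}: its best feasible assignment gives total 296.
Every other set of open sites that can feasibly serve all demand totals ≥ 285 even under its best assignment. Minimum: 243.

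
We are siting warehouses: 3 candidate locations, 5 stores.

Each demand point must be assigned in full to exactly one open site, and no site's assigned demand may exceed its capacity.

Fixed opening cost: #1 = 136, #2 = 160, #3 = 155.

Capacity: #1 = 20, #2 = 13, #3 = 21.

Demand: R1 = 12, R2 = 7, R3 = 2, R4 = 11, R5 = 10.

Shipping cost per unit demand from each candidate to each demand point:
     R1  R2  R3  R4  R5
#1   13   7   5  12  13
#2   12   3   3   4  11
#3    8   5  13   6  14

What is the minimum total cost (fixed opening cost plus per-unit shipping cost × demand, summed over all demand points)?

762

Open {#1, #2, #3}; cheapest assignment that respects the capacities:
  #1 (cap 20, load 10): R5 — cost 10×13 = 130
  #2 (cap 13, load 13): R3, R4 — cost 2×3 + 11×4 = 50
  #3 (cap 21, load 19): R1, R2 — cost 12×8 + 7×5 = 131
  Shipping 311, fixed 451 → total 762.
  Any other capacity-feasible assignment to {#1, #2, #3} ships for at least 311.
Total demand is 42 and no other set of sites has combined capacity ≥ 42, so {#1, #2, #3} is the only feasible choice of open sites. Minimum: 762.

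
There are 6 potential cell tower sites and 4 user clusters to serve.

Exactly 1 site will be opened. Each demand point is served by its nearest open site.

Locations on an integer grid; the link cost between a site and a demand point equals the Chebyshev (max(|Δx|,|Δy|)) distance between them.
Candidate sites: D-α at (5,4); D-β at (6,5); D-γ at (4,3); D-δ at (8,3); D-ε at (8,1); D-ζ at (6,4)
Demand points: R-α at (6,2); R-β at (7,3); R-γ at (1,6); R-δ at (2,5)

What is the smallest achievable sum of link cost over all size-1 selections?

Open {D-γ}.
  R-α→D-γ 2, R-β→D-γ 3, R-γ→D-γ 3, R-δ→D-γ 2  ⇒ total 10.
Compare {D-α}: total 11.
Compare {D-ζ}: total 12.
No size-1 selection does better; minimum is 10.

10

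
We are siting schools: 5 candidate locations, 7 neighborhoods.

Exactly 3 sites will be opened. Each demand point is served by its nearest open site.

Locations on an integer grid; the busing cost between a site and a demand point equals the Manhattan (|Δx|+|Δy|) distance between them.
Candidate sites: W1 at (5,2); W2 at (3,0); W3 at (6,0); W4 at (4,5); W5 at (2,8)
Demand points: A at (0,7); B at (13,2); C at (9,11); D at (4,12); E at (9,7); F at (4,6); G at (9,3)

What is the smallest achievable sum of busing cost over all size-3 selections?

40

Open {W1, W4, W5}.
  A→W5 3, B→W1 8, C→W5 10, D→W5 6, E→W4 7, F→W4 1, G→W1 5  ⇒ total 40.
Compare {W3, W4, W5}: total 42.
Compare {W1, W2, W5}: total 44.
No size-3 selection does better; minimum is 40.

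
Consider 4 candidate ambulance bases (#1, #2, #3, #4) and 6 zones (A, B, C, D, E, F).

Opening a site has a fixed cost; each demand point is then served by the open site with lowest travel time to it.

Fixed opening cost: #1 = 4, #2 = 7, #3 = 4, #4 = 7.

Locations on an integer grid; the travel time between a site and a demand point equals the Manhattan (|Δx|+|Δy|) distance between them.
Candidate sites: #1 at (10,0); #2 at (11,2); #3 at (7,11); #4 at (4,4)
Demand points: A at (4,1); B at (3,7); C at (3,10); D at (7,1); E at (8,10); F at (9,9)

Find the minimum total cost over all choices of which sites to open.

35

Open {#3, #4}: assign each demand point to its cheapest open site.
  A→#4 3, B→#4 4, C→#3 5, D→#4 6, E→#3 2, F→#3 4
  travel time 24, fixed 11 → total 35.
Compare {#1, #3, #4}: travel time 22 + fixed 15 = 37.
Compare {#1, #3}: travel time 30 + fixed 8 = 38.
Compare {#2, #3, #4}: travel time 23 + fixed 18 = 41.
All other subsets cost ≥ 37. Minimum total cost: 35.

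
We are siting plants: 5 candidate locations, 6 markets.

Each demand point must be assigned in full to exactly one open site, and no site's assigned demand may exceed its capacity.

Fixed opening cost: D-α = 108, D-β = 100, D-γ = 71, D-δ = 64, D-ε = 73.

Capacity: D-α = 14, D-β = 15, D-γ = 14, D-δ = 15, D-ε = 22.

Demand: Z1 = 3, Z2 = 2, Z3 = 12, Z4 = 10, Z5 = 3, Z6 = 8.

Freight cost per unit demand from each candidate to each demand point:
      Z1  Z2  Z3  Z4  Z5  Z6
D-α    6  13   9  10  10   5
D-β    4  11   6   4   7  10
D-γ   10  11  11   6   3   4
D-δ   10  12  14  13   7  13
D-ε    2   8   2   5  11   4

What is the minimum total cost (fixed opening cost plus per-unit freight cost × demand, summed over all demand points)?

Open {D-β, D-γ, D-ε}; cheapest assignment that respects the capacities:
  D-β (cap 15, load 10): Z4 — cost 10×4 = 40
  D-γ (cap 14, load 11): Z5, Z6 — cost 3×3 + 8×4 = 41
  D-ε (cap 22, load 17): Z1, Z2, Z3 — cost 3×2 + 2×8 + 12×2 = 46
  Shipping 127, fixed 244 → total 371.
  Any other capacity-feasible assignment to {D-β, D-γ, D-ε} ships for at least 127.
Compare {D-γ, D-δ, D-ε}: its best feasible assignment gives total 375.
Compare {D-β, D-δ, D-ε}: its best feasible assignment gives total 382.
Every other set of open sites that can feasibly serve all demand totals ≥ 375 even under its best assignment. Minimum: 371.

371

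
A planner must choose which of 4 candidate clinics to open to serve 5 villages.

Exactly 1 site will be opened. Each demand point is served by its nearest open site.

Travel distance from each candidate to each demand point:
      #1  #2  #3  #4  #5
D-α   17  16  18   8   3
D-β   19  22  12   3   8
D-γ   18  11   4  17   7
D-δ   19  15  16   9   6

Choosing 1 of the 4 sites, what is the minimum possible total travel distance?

Open {D-γ}.
  #1→D-γ 18, #2→D-γ 11, #3→D-γ 4, #4→D-γ 17, #5→D-γ 7  ⇒ total 57.
Compare {D-α}: total 62.
Compare {D-β}: total 64.
No size-1 selection does better; minimum is 57.

57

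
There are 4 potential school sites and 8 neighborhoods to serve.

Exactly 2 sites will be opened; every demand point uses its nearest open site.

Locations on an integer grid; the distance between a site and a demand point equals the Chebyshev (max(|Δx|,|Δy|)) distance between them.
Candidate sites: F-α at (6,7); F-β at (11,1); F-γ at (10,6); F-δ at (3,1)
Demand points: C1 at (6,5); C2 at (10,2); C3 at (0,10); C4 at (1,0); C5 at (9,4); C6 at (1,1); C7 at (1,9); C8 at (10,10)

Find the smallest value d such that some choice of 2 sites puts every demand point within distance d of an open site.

Open {F-α, F-δ}.
  Farthest demand point is C3 at distance 6 (to F-α); all others are ≤ 6.
With {F-α, F-β} the worst case is 7.
With {F-α, F-γ} the worst case is 7.
No size-2 selection achieves below 6.

6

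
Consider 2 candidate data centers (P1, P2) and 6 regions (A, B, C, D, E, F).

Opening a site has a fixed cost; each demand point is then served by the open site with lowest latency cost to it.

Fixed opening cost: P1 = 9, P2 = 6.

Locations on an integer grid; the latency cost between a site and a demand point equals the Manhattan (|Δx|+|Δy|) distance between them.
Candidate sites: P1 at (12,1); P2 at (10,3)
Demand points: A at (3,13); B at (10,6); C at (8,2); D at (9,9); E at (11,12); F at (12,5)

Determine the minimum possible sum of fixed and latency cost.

Open {P2}: assign each demand point to its cheapest open site.
  A→P2 17, B→P2 3, C→P2 3, D→P2 7, E→P2 10, F→P2 4
  latency cost 44, fixed 6 → total 50.
Compare {P1, P2}: latency cost 44 + fixed 15 = 59.
Compare {P1}: latency cost 60 + fixed 9 = 69.

50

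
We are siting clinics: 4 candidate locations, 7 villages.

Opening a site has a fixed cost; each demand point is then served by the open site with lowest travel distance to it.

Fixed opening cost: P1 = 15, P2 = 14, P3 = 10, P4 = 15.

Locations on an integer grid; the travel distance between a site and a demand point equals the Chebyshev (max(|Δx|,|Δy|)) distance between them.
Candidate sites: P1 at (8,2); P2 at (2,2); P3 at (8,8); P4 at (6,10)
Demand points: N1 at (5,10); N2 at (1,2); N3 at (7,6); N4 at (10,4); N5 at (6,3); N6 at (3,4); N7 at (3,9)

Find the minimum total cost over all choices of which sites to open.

41

Open {P3}: assign each demand point to its cheapest open site.
  N1→P3 3, N2→P3 7, N3→P3 2, N4→P3 4, N5→P3 5, N6→P3 5, N7→P3 5
  travel distance 31, fixed 10 → total 41.
Compare {P2, P3}: travel distance 21 + fixed 24 = 45.
Compare {P2}: travel distance 35 + fixed 14 = 49.
Compare {P1}: travel distance 35 + fixed 15 = 50.
All other subsets cost ≥ 45. Minimum total cost: 41.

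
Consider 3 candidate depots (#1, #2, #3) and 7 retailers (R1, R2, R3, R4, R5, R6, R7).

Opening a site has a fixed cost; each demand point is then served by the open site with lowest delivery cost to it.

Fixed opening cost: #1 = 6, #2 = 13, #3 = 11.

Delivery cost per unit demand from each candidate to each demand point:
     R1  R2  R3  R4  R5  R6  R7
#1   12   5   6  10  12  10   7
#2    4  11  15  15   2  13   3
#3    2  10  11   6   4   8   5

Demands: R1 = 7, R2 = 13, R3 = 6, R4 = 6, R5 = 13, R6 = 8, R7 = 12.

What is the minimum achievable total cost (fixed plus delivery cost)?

Open {#1, #2, #3}: assign each demand point to its cheapest open site.
  R1→#3 7×2=14, R2→#1 13×5=65, R3→#1 6×6=36, R4→#3 6×6=36, R5→#2 13×2=26, R6→#3 8×8=64, R7→#2 12×3=36
  delivery cost 277, fixed 30 → total 307.
Compare {#1, #3}: delivery cost 327 + fixed 17 = 344.
Compare {#1, #2}: delivery cost 331 + fixed 19 = 350.
Compare {#2, #3}: delivery cost 372 + fixed 24 = 396.
All other subsets cost ≥ 344. Minimum total cost: 307.

307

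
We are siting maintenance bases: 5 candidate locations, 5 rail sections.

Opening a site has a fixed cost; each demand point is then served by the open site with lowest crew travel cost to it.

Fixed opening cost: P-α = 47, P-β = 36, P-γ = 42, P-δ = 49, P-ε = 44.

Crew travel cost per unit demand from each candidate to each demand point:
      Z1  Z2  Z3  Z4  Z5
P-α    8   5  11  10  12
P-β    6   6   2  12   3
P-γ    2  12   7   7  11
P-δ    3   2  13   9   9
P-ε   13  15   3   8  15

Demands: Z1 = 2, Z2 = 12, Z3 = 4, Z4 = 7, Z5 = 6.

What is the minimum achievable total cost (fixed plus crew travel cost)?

Open {P-β, P-δ}: assign each demand point to its cheapest open site.
  Z1→P-δ 2×3=6, Z2→P-δ 12×2=24, Z3→P-β 4×2=8, Z4→P-δ 7×9=63, Z5→P-β 6×3=18
  crew travel cost 119, fixed 85 → total 204.
Compare {P-β, P-γ}: crew travel cost 151 + fixed 78 = 229.
Compare {P-β}: crew travel cost 194 + fixed 36 = 230.
Compare {P-β, P-γ, P-δ}: crew travel cost 103 + fixed 127 = 230.
All other subsets cost ≥ 229. Minimum total cost: 204.

204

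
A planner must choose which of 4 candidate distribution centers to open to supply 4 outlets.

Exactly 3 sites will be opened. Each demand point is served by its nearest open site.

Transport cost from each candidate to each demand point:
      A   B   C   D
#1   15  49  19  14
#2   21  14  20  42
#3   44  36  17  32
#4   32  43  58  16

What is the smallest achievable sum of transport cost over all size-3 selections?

60

Open {#1, #2, #3}.
  A→#1 15, B→#2 14, C→#3 17, D→#1 14  ⇒ total 60.
Compare {#1, #2, #4}: total 62.
Compare {#2, #3, #4}: total 68.
No size-3 selection does better; minimum is 60.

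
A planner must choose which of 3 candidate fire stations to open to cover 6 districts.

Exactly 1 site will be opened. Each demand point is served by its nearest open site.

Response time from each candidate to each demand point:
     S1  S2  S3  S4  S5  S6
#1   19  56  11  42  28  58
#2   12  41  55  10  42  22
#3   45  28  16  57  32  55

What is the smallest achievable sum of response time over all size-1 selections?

182

Open {#2}.
  S1→#2 12, S2→#2 41, S3→#2 55, S4→#2 10, S5→#2 42, S6→#2 22  ⇒ total 182.
Compare {#1}: total 214.
Compare {#3}: total 233.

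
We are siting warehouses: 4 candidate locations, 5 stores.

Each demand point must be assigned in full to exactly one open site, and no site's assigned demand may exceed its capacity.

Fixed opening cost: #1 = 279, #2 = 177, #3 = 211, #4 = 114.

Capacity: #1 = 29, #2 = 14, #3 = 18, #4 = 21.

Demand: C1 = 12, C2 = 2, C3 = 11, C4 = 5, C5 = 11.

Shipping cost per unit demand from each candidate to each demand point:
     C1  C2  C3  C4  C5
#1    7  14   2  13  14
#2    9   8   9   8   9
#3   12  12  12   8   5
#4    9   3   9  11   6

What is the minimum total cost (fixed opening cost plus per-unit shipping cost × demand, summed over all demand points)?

626

Open {#1, #4}; cheapest assignment that respects the capacities:
  #1 (cap 29, load 23): C1, C3 — cost 12×7 + 11×2 = 106
  #4 (cap 21, load 18): C2, C4, C5 — cost 2×3 + 5×11 + 11×6 = 127
  Shipping 233, fixed 393 → total 626.
  Any other capacity-feasible assignment to {#1, #4} ships for at least 233.
Compare {#1, #3}: its best feasible assignment gives total 715.
Compare {#1, #2}: its best feasible assignment gives total 742.
Every other set of open sites that can feasibly serve all demand totals ≥ 715 even under its best assignment. Minimum: 626.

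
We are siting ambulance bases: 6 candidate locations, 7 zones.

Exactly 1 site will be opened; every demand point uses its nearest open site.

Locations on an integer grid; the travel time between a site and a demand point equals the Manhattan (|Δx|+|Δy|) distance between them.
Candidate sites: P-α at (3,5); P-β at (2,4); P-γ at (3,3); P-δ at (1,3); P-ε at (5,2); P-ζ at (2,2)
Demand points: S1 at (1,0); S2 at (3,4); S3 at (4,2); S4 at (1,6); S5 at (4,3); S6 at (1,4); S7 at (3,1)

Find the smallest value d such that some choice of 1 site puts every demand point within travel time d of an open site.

Open {P-δ}.
  Farthest demand point is S3 at travel time 4 (to P-δ); all others are ≤ 4.
With {P-β} the worst case is 5.
With {P-γ} the worst case is 5.
No size-1 selection achieves below 4.

4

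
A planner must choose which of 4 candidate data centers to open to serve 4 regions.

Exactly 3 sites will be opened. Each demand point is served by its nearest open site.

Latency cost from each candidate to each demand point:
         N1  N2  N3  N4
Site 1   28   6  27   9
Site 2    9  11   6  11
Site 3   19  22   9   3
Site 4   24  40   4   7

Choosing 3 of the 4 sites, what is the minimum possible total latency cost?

24

Open {Site 1, Site 2, Site 3}.
  N1→Site 2 9, N2→Site 1 6, N3→Site 2 6, N4→Site 3 3  ⇒ total 24.
Compare {Site 1, Site 2, Site 4}: total 26.
Compare {Site 2, Site 3, Site 4}: total 27.
No size-3 selection does better; minimum is 24.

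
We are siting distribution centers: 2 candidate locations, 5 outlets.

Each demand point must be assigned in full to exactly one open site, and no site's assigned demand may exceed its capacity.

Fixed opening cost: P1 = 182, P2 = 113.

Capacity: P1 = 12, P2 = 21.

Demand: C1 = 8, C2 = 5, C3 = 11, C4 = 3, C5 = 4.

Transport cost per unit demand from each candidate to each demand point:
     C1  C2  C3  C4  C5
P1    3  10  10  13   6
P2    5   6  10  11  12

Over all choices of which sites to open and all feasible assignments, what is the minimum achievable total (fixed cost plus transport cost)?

516

Open {P1, P2}; cheapest assignment that respects the capacities:
  P1 (cap 12, load 12): C1, C5 — cost 8×3 + 4×6 = 48
  P2 (cap 21, load 19): C2, C3, C4 — cost 5×6 + 11×10 + 3×11 = 173
  Shipping 221, fixed 295 → total 516.
  Any other capacity-feasible assignment to {P1, P2} ships for at least 221.
Total demand is 31 and no other set of sites has combined capacity ≥ 31, so {P1, P2} is the only feasible choice of open sites. Minimum: 516.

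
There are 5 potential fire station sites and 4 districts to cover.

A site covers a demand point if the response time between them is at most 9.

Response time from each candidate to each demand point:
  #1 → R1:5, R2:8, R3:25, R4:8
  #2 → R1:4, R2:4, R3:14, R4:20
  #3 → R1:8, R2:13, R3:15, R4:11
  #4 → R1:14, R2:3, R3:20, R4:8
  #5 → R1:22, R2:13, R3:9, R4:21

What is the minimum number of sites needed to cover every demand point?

Coverage sets (demand points within 9 of each site):
  #1: {R1, R2, R4}
  #2: {R1, R2}
  #3: {R1}
  #4: {R2, R4}
  #5: {R3}
No single site covers all 4 demand points.
But {#1, #5} covers everything, so the minimum is 2.

2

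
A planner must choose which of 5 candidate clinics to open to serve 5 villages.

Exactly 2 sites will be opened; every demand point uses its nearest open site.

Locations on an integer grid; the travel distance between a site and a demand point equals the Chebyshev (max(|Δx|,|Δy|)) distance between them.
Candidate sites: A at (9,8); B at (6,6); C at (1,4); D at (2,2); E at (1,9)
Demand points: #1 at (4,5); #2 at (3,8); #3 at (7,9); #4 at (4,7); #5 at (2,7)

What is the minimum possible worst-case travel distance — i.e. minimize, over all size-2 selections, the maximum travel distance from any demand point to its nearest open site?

3

Open {B, C}.
  Farthest demand point is #2 at travel distance 3 (to B); all others are ≤ 3.
With {B, E} the worst case is 3.
With {A, B} the worst case is 4.
No size-2 selection achieves below 3.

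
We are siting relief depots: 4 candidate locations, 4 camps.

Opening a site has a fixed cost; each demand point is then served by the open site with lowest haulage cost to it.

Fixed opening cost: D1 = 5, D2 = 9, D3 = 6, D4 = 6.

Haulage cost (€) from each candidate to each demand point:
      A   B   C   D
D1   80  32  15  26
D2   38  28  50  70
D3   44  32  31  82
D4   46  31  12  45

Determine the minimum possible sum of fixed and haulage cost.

121

Open {D1, D2}: assign each demand point to its cheapest open site.
  A→D2 38, B→D2 28, C→D1 15, D→D1 26
  haulage cost 107, fixed 14 → total 121.
Compare {D1, D2, D4}: haulage cost 104 + fixed 20 = 124.
Compare {D1, D4}: haulage cost 115 + fixed 11 = 126.
Compare {D1, D2, D3}: haulage cost 107 + fixed 20 = 127.
All other subsets cost ≥ 124. Minimum total cost: 121.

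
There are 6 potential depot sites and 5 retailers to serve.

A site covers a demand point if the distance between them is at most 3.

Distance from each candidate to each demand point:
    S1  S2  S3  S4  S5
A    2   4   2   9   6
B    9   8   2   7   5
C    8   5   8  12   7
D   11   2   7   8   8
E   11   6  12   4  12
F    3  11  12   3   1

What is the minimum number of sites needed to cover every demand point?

Coverage sets (demand points within 3 of each site):
  A: {S1, S3}
  B: {S3}
  C: {}
  D: {S2}
  E: {}
  F: {S1, S4, S5}
No 2 sites suffice: every size-2 union leaves at least one demand point uncovered.
But {A, D, F} covers everything, so the minimum is 3.

3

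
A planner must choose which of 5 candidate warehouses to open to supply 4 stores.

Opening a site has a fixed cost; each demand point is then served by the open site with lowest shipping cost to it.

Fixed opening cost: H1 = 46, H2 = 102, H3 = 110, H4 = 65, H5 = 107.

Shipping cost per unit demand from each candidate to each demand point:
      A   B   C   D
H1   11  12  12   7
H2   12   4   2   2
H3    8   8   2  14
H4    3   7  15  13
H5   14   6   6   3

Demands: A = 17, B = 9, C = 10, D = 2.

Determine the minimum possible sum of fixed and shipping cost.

278

Open {H2, H4}: assign each demand point to its cheapest open site.
  A→H4 17×3=51, B→H2 9×4=36, C→H2 10×2=20, D→H2 2×2=4
  shipping cost 111, fixed 167 → total 278.
Compare {H1, H2, H4}: shipping cost 111 + fixed 213 = 324.
Compare {H3, H4}: shipping cost 160 + fixed 175 = 335.
Compare {H4, H5}: shipping cost 171 + fixed 172 = 343.
All other subsets cost ≥ 324. Minimum total cost: 278.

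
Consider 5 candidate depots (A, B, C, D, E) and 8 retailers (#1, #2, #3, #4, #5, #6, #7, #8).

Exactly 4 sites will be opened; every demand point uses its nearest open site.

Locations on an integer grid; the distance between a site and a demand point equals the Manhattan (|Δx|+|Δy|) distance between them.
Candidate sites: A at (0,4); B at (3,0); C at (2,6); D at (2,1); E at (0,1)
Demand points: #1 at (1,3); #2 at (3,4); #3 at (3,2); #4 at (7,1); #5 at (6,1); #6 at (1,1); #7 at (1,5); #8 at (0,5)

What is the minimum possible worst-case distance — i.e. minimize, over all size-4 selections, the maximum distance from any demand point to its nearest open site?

Open {A, B, C, D}.
  Farthest demand point is #4 at distance 5 (to B); all others are ≤ 5.
With {A, B, C, E} the worst case is 5.
With {A, B, D, E} the worst case is 5.
No size-4 selection achieves below 5.

5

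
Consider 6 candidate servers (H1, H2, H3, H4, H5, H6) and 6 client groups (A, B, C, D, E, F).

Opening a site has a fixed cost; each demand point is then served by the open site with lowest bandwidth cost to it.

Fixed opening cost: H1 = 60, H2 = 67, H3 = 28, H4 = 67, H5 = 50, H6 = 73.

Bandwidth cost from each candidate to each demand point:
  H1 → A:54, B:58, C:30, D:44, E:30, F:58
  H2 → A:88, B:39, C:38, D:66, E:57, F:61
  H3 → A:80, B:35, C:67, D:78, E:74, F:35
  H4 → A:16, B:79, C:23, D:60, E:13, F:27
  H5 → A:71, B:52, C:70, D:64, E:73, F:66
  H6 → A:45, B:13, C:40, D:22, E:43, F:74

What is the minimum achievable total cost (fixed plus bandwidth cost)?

254

Open {H4, H6}: assign each demand point to its cheapest open site.
  A→H4 16, B→H6 13, C→H4 23, D→H6 22, E→H4 13, F→H4 27
  bandwidth cost 114, fixed 140 → total 254.
Compare {H3, H4}: bandwidth cost 174 + fixed 95 = 269.
Compare {H3, H4, H6}: bandwidth cost 114 + fixed 168 = 282.
Compare {H4}: bandwidth cost 218 + fixed 67 = 285.
All other subsets cost ≥ 269. Minimum total cost: 254.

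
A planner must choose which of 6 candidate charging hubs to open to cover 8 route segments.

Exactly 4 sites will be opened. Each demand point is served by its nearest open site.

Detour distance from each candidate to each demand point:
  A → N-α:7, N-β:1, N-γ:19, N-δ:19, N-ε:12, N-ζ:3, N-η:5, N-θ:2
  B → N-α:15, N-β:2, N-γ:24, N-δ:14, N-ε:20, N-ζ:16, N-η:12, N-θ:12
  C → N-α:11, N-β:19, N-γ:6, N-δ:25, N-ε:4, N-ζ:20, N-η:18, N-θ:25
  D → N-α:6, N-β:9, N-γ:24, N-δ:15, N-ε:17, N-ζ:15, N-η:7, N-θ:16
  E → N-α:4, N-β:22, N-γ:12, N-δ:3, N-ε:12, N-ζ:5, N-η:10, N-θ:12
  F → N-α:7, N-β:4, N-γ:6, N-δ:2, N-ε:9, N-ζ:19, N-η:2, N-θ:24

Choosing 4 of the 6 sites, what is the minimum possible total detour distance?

24

Open {A, C, E, F}.
  N-α→E 4, N-β→A 1, N-γ→C 6, N-δ→F 2, N-ε→C 4, N-ζ→A 3, N-η→F 2, N-θ→A 2  ⇒ total 24.
Compare {A, C, D, F}: total 26.
Compare {A, B, C, F}: total 27.
No size-4 selection does better; minimum is 24.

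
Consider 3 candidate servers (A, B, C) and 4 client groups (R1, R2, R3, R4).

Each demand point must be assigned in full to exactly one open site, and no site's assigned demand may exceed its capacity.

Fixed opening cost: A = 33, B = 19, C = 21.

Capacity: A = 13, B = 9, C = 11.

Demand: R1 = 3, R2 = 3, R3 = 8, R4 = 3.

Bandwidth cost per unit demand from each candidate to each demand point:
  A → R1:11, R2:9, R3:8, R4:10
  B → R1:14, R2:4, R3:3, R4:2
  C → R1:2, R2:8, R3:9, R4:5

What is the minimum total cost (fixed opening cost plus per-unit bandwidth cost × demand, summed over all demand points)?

Open {B, C}; cheapest assignment that respects the capacities:
  B (cap 9, load 8): R3 — cost 8×3 = 24
  C (cap 11, load 9): R1, R2, R4 — cost 3×2 + 3×8 + 3×5 = 45
  Shipping 69, fixed 40 → total 109.
  Any other capacity-feasible assignment to {B, C} ships for at least 69.
Compare {A, B, C}: its best feasible assignment gives total 142.
Compare {A, C}: its best feasible assignment gives total 163.
Every other set of open sites that can feasibly serve all demand totals ≥ 142 even under its best assignment. Minimum: 109.

109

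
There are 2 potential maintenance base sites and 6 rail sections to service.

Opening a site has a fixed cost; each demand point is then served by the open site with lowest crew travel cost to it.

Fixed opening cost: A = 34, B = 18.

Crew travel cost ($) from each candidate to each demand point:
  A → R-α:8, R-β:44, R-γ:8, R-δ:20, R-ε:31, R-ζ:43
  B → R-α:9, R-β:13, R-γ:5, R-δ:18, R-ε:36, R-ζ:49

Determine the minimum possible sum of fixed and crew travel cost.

148

Open {B}: assign each demand point to its cheapest open site.
  R-α→B 9, R-β→B 13, R-γ→B 5, R-δ→B 18, R-ε→B 36, R-ζ→B 49
  crew travel cost 130, fixed 18 → total 148.
Compare {A, B}: crew travel cost 118 + fixed 52 = 170.
Compare {A}: crew travel cost 154 + fixed 34 = 188.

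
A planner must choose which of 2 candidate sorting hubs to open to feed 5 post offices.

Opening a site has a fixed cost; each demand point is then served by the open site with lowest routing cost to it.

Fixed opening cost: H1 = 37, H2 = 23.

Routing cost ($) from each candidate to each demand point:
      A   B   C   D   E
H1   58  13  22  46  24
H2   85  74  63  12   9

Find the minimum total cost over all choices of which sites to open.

Open {H1, H2}: assign each demand point to its cheapest open site.
  A→H1 58, B→H1 13, C→H1 22, D→H2 12, E→H2 9
  routing cost 114, fixed 60 → total 174.
Compare {H1}: routing cost 163 + fixed 37 = 200.
Compare {H2}: routing cost 243 + fixed 23 = 266.

174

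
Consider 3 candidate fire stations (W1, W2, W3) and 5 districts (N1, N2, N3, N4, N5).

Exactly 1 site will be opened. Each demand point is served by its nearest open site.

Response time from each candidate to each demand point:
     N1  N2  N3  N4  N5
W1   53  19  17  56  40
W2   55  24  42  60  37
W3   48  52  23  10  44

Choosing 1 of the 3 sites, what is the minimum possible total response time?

177

Open {W3}.
  N1→W3 48, N2→W3 52, N3→W3 23, N4→W3 10, N5→W3 44  ⇒ total 177.
Compare {W1}: total 185.
Compare {W2}: total 218.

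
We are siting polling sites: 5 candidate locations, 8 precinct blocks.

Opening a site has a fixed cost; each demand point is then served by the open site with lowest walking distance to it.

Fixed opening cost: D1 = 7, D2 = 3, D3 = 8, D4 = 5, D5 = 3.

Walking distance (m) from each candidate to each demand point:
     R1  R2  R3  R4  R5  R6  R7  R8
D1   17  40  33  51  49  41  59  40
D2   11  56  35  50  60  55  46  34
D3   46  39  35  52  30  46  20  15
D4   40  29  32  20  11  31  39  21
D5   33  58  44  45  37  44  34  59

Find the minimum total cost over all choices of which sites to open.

185

Open {D2, D3, D4}: assign each demand point to its cheapest open site.
  R1→D2 11, R2→D4 29, R3→D4 32, R4→D4 20, R5→D4 11, R6→D4 31, R7→D3 20, R8→D3 15
  walking distance 169, fixed 16 → total 185.
Compare {D2, D3, D4, D5}: walking distance 169 + fixed 19 = 188.
Compare {D1, D2, D3, D4}: walking distance 169 + fixed 23 = 192.
Compare {D1, D3, D4}: walking distance 175 + fixed 20 = 195.
All other subsets cost ≥ 188. Minimum total cost: 185.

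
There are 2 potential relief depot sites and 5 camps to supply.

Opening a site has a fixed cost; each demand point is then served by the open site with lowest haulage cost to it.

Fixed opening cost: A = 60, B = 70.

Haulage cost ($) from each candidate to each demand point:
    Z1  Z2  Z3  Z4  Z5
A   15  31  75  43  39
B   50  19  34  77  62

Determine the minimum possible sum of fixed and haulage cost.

Open {A}: assign each demand point to its cheapest open site.
  Z1→A 15, Z2→A 31, Z3→A 75, Z4→A 43, Z5→A 39
  haulage cost 203, fixed 60 → total 263.
Compare {A, B}: haulage cost 150 + fixed 130 = 280.
Compare {B}: haulage cost 242 + fixed 70 = 312.

263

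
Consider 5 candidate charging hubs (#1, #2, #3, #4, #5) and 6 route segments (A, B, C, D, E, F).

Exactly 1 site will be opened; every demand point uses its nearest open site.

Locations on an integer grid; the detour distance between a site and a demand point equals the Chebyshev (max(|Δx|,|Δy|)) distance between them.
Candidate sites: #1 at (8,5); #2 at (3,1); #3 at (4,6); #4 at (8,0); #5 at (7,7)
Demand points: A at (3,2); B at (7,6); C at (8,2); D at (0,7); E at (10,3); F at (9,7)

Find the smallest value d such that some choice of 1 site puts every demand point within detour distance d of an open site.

6

Open {#3}.
  Farthest demand point is E at detour distance 6 (to #3); all others are ≤ 6.
With {#2} the worst case is 7.
With {#5} the worst case is 7.
No size-1 selection achieves below 6.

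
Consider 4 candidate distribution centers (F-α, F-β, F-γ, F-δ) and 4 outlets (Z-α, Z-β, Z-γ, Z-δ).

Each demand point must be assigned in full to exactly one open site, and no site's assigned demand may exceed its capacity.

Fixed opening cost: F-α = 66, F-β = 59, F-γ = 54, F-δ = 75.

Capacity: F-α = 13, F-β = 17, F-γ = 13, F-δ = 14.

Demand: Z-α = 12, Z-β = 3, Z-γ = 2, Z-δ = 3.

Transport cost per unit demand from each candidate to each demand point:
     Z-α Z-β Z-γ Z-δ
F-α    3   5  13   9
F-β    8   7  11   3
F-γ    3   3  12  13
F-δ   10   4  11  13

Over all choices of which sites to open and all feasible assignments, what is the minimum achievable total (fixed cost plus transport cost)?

201

Open {F-β, F-γ}; cheapest assignment that respects the capacities:
  F-β (cap 17, load 8): Z-β, Z-γ, Z-δ — cost 3×7 + 2×11 + 3×3 = 52
  F-γ (cap 13, load 12): Z-α — cost 12×3 = 36
  Shipping 88, fixed 113 → total 201.
  Any other capacity-feasible assignment to {F-β, F-γ} ships for at least 88.
Compare {F-α, F-β}: its best feasible assignment gives total 213.
Compare {F-α, F-γ}: its best feasible assignment gives total 224.
Every other set of open sites that can feasibly serve all demand totals ≥ 213 even under its best assignment. Minimum: 201.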